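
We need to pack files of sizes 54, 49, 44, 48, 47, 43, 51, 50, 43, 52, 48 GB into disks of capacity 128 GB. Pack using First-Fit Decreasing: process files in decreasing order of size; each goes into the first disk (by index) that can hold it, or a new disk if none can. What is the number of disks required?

Sorted descending: 54, 52, 51, 50, 49, 48, 48, 47, 44, 43, 43.
Put 54 GB in disk 1; 74 GB remain.
Put 52 GB in disk 1; 22 GB remain.
Put 51 GB in disk 2; 77 GB remain.
Put 50 GB in disk 2; 27 GB remain.
Put 49 GB in disk 3; 79 GB remain.
Put 48 GB in disk 3; 31 GB remain.
Put 48 GB in disk 4; 80 GB remain.
Put 47 GB in disk 4; 33 GB remain.
Put 44 GB in disk 5; 84 GB remain.
Put 43 GB in disk 5; 41 GB remain.
Put 43 GB in disk 6; 85 GB remain.
Final disks: [54,52] [51,50] [49,48] [48,47] [44,43] [43].

6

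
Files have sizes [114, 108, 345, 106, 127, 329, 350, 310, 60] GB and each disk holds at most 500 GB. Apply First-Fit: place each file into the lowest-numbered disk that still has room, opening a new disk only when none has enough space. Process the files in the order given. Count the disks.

5 disks

disk 1: place 114 GB, 386 GB left
disk 1: place 108 GB, 278 GB left
disk 2: place 345 GB, 155 GB left
disk 1: place 106 GB, 172 GB left
disk 1: place 127 GB, 45 GB left
disk 3: place 329 GB, 171 GB left
disk 4: place 350 GB, 150 GB left
disk 5: place 310 GB, 190 GB left
disk 2: place 60 GB, 95 GB left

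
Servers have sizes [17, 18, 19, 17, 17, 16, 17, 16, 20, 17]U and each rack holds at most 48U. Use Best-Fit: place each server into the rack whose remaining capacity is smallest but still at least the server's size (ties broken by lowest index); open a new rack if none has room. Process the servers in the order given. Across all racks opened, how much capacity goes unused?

66

rack 1: place 17U, 31U left
rack 1: place 18U, 13U left
rack 2: place 19U, 29U left
rack 2: place 17U, 12U left
rack 3: place 17U, 31U left
rack 3: place 16U, 15U left
rack 4: place 17U, 31U left
rack 4: place 16U, 15U left
rack 5: place 20U, 28U left
rack 5: place 17U, 11U left
5 racks × 48U = 240U; used 174U; unused 66U.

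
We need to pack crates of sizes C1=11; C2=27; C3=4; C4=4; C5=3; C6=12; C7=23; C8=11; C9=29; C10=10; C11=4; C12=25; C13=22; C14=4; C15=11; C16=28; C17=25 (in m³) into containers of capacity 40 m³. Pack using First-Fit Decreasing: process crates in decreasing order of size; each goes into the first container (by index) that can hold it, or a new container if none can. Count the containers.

Sorted descending: 29, 28, 27, 25, 25, 23, 22, 12, 11, 11, 11, 10, 4, 4, 4, 4, 3.
container 1: place 29 m³, 11 m³ left
container 2: place 28 m³, 12 m³ left
container 3: place 27 m³, 13 m³ left
container 4: place 25 m³, 15 m³ left
container 5: place 25 m³, 15 m³ left
container 6: place 23 m³, 17 m³ left
container 7: place 22 m³, 18 m³ left
container 2: place 12 m³, 0 m³ left
container 1: place 11 m³, 0 m³ left
container 3: place 11 m³, 2 m³ left
container 4: place 11 m³, 4 m³ left
container 5: place 10 m³, 5 m³ left
container 4: place 4 m³, 0 m³ left
container 5: place 4 m³, 1 m³ left
container 6: place 4 m³, 13 m³ left
container 6: place 4 m³, 9 m³ left
container 6: place 3 m³, 6 m³ left
Final containers: [29,11] [28,12] [27,11] [25,11,4] [25,10,4] [23,4,4,3] [22].

7 containers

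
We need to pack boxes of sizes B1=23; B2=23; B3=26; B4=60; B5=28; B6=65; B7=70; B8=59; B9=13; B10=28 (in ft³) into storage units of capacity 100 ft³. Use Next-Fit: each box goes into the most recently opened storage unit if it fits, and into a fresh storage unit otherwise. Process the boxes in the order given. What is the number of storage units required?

5 storage units

storage unit 1: place B1 (23 ft³), 77 ft³ left
storage unit 1: place B2 (23 ft³), 54 ft³ left
storage unit 1: place B3 (26 ft³), 28 ft³ left
storage unit 2: place B4 (60 ft³), 40 ft³ left
storage unit 2: place B5 (28 ft³), 12 ft³ left
storage unit 3: place B6 (65 ft³), 35 ft³ left
storage unit 4: place B7 (70 ft³), 30 ft³ left
storage unit 5: place B8 (59 ft³), 41 ft³ left
storage unit 5: place B9 (13 ft³), 28 ft³ left
storage unit 5: place B10 (28 ft³), 0 ft³ left
Final storage units: [23,23,26] [60,28] [65] [70] [59,13,28].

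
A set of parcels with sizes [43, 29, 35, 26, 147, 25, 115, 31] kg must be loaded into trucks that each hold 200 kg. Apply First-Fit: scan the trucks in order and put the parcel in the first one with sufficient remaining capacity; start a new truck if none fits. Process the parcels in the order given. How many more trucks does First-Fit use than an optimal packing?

First-Fit: [43,29,35,26,25,31] [147] [115] → 3 trucks.
Total size 451 kg; any packing needs at least ⌈451/200⌉ = 3 trucks.
So 3 is already optimal.

0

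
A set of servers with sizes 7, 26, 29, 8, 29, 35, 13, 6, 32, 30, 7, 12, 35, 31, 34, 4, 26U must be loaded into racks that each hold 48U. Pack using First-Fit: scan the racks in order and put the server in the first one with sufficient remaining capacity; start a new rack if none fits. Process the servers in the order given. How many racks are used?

7U → rack 1 (remaining 41U)
26U → rack 1 (remaining 15U)
29U → rack 2 (remaining 19U)
8U → rack 1 (remaining 7U)
29U → rack 3 (remaining 19U)
35U → rack 4 (remaining 13U)
13U → rack 2 (remaining 6U)
6U → rack 1 (remaining 1U)
32U → rack 5 (remaining 16U)
30U → rack 6 (remaining 18U)
7U → rack 3 (remaining 12U)
12U → rack 3 (remaining 0U)
35U → rack 7 (remaining 13U)
31U → rack 8 (remaining 17U)
34U → rack 9 (remaining 14U)
4U → rack 2 (remaining 2U)
26U → rack 10 (remaining 22U)
Final racks: [7,26,8,6] [29,13,4] [29,7,12] [35] [32] [30] [35] [31] [34] [26].

10 racks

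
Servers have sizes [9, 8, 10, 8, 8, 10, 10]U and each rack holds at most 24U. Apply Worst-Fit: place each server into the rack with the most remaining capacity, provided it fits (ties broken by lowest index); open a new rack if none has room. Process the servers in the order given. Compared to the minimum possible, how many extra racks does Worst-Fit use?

Worst-Fit: [9,8] [10,8] [8,10] [10] → 4 racks.
Total size 63U; any packing needs at least ⌈63/24⌉ = 3 racks.
An optimal packing achieves that bound: [10,10] [10,9] [8,8,8] → 3 racks.
Excess: 4 − 3 = 1.

1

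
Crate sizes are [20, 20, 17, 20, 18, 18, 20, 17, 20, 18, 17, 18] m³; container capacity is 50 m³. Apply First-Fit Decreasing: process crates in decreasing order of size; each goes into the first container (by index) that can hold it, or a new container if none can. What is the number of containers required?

6 containers

Sorted descending: 20, 20, 20, 20, 20, 18, 18, 18, 18, 17, 17, 17.
container 1: place 20 m³, 30 m³ left
container 1: place 20 m³, 10 m³ left
container 2: place 20 m³, 30 m³ left
container 2: place 20 m³, 10 m³ left
container 3: place 20 m³, 30 m³ left
container 3: place 18 m³, 12 m³ left
container 4: place 18 m³, 32 m³ left
container 4: place 18 m³, 14 m³ left
container 5: place 18 m³, 32 m³ left
container 5: place 17 m³, 15 m³ left
container 6: place 17 m³, 33 m³ left
container 6: place 17 m³, 16 m³ left
Final containers: [20,20] [20,20] [20,18] [18,18] [18,17] [17,17].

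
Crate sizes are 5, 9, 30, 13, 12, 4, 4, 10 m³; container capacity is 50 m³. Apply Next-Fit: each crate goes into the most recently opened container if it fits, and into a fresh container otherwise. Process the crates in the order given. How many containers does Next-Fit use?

5 m³ → container 1 (remaining 45 m³)
9 m³ → container 1 (remaining 36 m³)
30 m³ → container 1 (remaining 6 m³)
13 m³ → container 2 (remaining 37 m³)
12 m³ → container 2 (remaining 25 m³)
4 m³ → container 2 (remaining 21 m³)
4 m³ → container 2 (remaining 17 m³)
10 m³ → container 2 (remaining 7 m³)

2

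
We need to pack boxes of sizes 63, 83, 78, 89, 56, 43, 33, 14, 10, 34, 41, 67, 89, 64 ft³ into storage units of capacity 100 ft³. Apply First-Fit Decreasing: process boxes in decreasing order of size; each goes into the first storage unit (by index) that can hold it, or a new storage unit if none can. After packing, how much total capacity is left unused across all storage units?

Sorted descending: 89, 89, 83, 78, 67, 64, 63, 56, 43, 41, 34, 33, 14, 10.
storage unit 1: place 89 ft³, 11 ft³ left
storage unit 2: place 89 ft³, 11 ft³ left
storage unit 3: place 83 ft³, 17 ft³ left
storage unit 4: place 78 ft³, 22 ft³ left
storage unit 5: place 67 ft³, 33 ft³ left
storage unit 6: place 64 ft³, 36 ft³ left
storage unit 7: place 63 ft³, 37 ft³ left
storage unit 8: place 56 ft³, 44 ft³ left
storage unit 8: place 43 ft³, 1 ft³ left
storage unit 9: place 41 ft³, 59 ft³ left
storage unit 6: place 34 ft³, 2 ft³ left
storage unit 5: place 33 ft³, 0 ft³ left
storage unit 3: place 14 ft³, 3 ft³ left
storage unit 1: place 10 ft³, 1 ft³ left
9 storage units × 100 ft³ = 900 ft³; used 764 ft³; unused 136 ft³.

136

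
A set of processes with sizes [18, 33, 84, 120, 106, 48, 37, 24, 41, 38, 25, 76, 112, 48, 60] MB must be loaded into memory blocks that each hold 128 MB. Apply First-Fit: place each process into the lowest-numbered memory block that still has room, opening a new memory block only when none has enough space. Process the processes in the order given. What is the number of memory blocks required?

8

Put 18 MB in memory block 1; 110 MB remain.
Put 33 MB in memory block 1; 77 MB remain.
Put 84 MB in memory block 2; 44 MB remain.
Put 120 MB in memory block 3; 8 MB remain.
Put 106 MB in memory block 4; 22 MB remain.
Put 48 MB in memory block 1; 29 MB remain.
Put 37 MB in memory block 2; 7 MB remain.
Put 24 MB in memory block 1; 5 MB remain.
Put 41 MB in memory block 5; 87 MB remain.
Put 38 MB in memory block 5; 49 MB remain.
Put 25 MB in memory block 5; 24 MB remain.
Put 76 MB in memory block 6; 52 MB remain.
Put 112 MB in memory block 7; 16 MB remain.
Put 48 MB in memory block 6; 4 MB remain.
Put 60 MB in memory block 8; 68 MB remain.
Final memory blocks: [18,33,48,24] [84,37] [120] [106] [41,38,25] [76,48] [112] [60].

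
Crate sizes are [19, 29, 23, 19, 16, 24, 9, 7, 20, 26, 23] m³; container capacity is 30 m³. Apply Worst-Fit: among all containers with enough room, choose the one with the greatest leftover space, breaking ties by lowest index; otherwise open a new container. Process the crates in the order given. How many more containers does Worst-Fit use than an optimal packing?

Worst-Fit: [19,7] [29] [23] [19] [16,9] [24] [20] [26] [23] → 9 containers.
9 crates exceed 15 m³ (half the capacity), and no two of those can share a container, so at least 9 containers are needed.
So 9 is already optimal.

0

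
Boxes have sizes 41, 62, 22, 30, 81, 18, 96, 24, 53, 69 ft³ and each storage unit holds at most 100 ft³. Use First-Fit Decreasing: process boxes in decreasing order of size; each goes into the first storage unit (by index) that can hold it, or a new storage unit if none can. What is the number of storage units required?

Sorted descending: 96, 81, 69, 62, 53, 41, 30, 24, 22, 18.
96 ft³ → storage unit 1 (remaining 4 ft³)
81 ft³ → storage unit 2 (remaining 19 ft³)
69 ft³ → storage unit 3 (remaining 31 ft³)
62 ft³ → storage unit 4 (remaining 38 ft³)
53 ft³ → storage unit 5 (remaining 47 ft³)
41 ft³ → storage unit 5 (remaining 6 ft³)
30 ft³ → storage unit 3 (remaining 1 ft³)
24 ft³ → storage unit 4 (remaining 14 ft³)
22 ft³ → storage unit 6 (remaining 78 ft³)
18 ft³ → storage unit 2 (remaining 1 ft³)

6 storage units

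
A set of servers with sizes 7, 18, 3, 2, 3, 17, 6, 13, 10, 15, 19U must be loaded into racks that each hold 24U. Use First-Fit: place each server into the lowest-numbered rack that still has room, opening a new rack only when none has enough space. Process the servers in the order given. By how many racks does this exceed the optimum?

First-Fit: [7,3,2,3,6] [18] [17] [13,10] [15] [19] → 6 racks.
Total size 113U; any packing needs at least ⌈113/24⌉ = 5 racks.
An optimal packing achieves that bound: [19,3,2] [18,6] [17,7] [15,3] [13,10] → 5 racks.
Excess: 6 − 5 = 1.

1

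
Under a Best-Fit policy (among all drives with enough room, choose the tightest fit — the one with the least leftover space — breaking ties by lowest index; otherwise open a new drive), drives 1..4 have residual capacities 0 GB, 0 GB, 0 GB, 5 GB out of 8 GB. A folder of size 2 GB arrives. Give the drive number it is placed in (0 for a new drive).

Drives with room: drive 4 (5 GB).
Tightest fit is drive 4 with 5 GB free.

4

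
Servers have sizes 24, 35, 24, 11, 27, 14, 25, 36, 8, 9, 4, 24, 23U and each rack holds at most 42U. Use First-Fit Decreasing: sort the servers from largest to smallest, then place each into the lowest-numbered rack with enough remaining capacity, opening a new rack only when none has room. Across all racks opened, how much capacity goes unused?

Sorted descending: 36, 35, 27, 25, 24, 24, 24, 23, 14, 11, 9, 8, 4.
36U → rack 1 (remaining 6U)
35U → rack 2 (remaining 7U)
27U → rack 3 (remaining 15U)
25U → rack 4 (remaining 17U)
24U → rack 5 (remaining 18U)
24U → rack 6 (remaining 18U)
24U → rack 7 (remaining 18U)
23U → rack 8 (remaining 19U)
14U → rack 3 (remaining 1U)
11U → rack 4 (remaining 6U)
9U → rack 5 (remaining 9U)
8U → rack 5 (remaining 1U)
4U → rack 1 (remaining 2U)
8 racks × 42U = 336U; used 264U; unused 72U.

72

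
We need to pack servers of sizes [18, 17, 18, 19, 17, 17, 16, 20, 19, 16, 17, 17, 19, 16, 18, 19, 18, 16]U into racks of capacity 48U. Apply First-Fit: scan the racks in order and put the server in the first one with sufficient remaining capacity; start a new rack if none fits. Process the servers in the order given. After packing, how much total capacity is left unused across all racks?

18U → rack 1 (remaining 30U)
17U → rack 1 (remaining 13U)
18U → rack 2 (remaining 30U)
19U → rack 2 (remaining 11U)
17U → rack 3 (remaining 31U)
17U → rack 3 (remaining 14U)
16U → rack 4 (remaining 32U)
20U → rack 4 (remaining 12U)
19U → rack 5 (remaining 29U)
16U → rack 5 (remaining 13U)
17U → rack 6 (remaining 31U)
17U → rack 6 (remaining 14U)
19U → rack 7 (remaining 29U)
16U → rack 7 (remaining 13U)
18U → rack 8 (remaining 30U)
19U → rack 8 (remaining 11U)
18U → rack 9 (remaining 30U)
16U → rack 9 (remaining 14U)
9 racks × 48U = 432U; used 317U; unused 115U.

115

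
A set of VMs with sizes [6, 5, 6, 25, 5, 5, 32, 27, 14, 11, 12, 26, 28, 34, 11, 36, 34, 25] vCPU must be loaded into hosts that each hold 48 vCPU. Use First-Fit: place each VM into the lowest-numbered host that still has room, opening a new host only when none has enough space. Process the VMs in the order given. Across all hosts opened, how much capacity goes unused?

90

Put 6 vCPU in host 1; 42 vCPU remain.
Put 5 vCPU in host 1; 37 vCPU remain.
Put 6 vCPU in host 1; 31 vCPU remain.
Put 25 vCPU in host 1; 6 vCPU remain.
Put 5 vCPU in host 1; 1 vCPU remain.
Put 5 vCPU in host 2; 43 vCPU remain.
Put 32 vCPU in host 2; 11 vCPU remain.
Put 27 vCPU in host 3; 21 vCPU remain.
Put 14 vCPU in host 3; 7 vCPU remain.
Put 11 vCPU in host 2; 0 vCPU remain.
Put 12 vCPU in host 4; 36 vCPU remain.
Put 26 vCPU in host 4; 10 vCPU remain.
Put 28 vCPU in host 5; 20 vCPU remain.
Put 34 vCPU in host 6; 14 vCPU remain.
Put 11 vCPU in host 5; 9 vCPU remain.
Put 36 vCPU in host 7; 12 vCPU remain.
Put 34 vCPU in host 8; 14 vCPU remain.
Put 25 vCPU in host 9; 23 vCPU remain.
9 hosts × 48 vCPU = 432 vCPU; used 342 vCPU; unused 90 vCPU.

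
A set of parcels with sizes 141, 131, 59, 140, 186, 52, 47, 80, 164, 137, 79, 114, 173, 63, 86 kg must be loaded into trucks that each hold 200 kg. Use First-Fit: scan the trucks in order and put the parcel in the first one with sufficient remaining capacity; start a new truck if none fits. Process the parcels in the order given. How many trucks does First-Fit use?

9 trucks

141 kg → truck 1 (remaining 59 kg)
131 kg → truck 2 (remaining 69 kg)
59 kg → truck 1 (remaining 0 kg)
140 kg → truck 3 (remaining 60 kg)
186 kg → truck 4 (remaining 14 kg)
52 kg → truck 2 (remaining 17 kg)
47 kg → truck 3 (remaining 13 kg)
80 kg → truck 5 (remaining 120 kg)
164 kg → truck 6 (remaining 36 kg)
137 kg → truck 7 (remaining 63 kg)
79 kg → truck 5 (remaining 41 kg)
114 kg → truck 8 (remaining 86 kg)
173 kg → truck 9 (remaining 27 kg)
63 kg → truck 7 (remaining 0 kg)
86 kg → truck 8 (remaining 0 kg)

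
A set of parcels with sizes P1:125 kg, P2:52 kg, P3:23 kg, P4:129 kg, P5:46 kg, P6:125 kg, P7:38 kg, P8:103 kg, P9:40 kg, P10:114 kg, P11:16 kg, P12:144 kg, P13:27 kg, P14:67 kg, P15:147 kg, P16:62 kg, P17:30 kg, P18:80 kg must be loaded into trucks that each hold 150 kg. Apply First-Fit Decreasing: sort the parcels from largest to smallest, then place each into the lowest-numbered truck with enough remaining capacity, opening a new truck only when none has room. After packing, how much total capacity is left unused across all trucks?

Sorted descending: 147, 144, 129, 125, 125, 114, 103, 80, 67, 62, 52, 46, 40, 38, 30, 27, 23, 16.
truck 1: place 147 kg, 3 kg left
truck 2: place 144 kg, 6 kg left
truck 3: place 129 kg, 21 kg left
truck 4: place 125 kg, 25 kg left
truck 5: place 125 kg, 25 kg left
truck 6: place 114 kg, 36 kg left
truck 7: place 103 kg, 47 kg left
truck 8: place 80 kg, 70 kg left
truck 8: place 67 kg, 3 kg left
truck 9: place 62 kg, 88 kg left
truck 9: place 52 kg, 36 kg left
truck 7: place 46 kg, 1 kg left
truck 10: place 40 kg, 110 kg left
truck 10: place 38 kg, 72 kg left
truck 6: place 30 kg, 6 kg left
truck 9: place 27 kg, 9 kg left
truck 4: place 23 kg, 2 kg left
truck 3: place 16 kg, 5 kg left
10 trucks × 150 kg = 1500 kg; used 1368 kg; unused 132 kg.

132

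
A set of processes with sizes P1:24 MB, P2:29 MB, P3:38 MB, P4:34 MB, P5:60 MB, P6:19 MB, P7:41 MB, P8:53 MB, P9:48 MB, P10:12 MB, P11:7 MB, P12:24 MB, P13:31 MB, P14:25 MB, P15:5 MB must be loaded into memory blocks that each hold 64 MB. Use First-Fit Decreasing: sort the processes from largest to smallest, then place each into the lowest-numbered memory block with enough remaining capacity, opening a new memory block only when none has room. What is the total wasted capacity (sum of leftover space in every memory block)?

Sorted descending: 60, 53, 48, 41, 38, 34, 31, 29, 25, 24, 24, 19, 12, 7, 5.
memory block 1: place 60 MB, 4 MB left
memory block 2: place 53 MB, 11 MB left
memory block 3: place 48 MB, 16 MB left
memory block 4: place 41 MB, 23 MB left
memory block 5: place 38 MB, 26 MB left
memory block 6: place 34 MB, 30 MB left
memory block 7: place 31 MB, 33 MB left
memory block 6: place 29 MB, 1 MB left
memory block 5: place 25 MB, 1 MB left
memory block 7: place 24 MB, 9 MB left
memory block 8: place 24 MB, 40 MB left
memory block 4: place 19 MB, 4 MB left
memory block 3: place 12 MB, 4 MB left
memory block 2: place 7 MB, 4 MB left
memory block 7: place 5 MB, 4 MB left
8 memory blocks × 64 MB = 512 MB; used 450 MB; unused 62 MB.

62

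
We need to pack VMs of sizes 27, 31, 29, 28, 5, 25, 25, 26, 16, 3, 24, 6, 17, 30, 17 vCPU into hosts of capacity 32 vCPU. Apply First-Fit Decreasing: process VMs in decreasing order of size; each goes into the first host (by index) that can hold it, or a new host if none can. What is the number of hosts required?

12 hosts

Sorted descending: 31, 30, 29, 28, 27, 26, 25, 25, 24, 17, 17, 16, 6, 5, 3.
31 vCPU → host 1 (remaining 1 vCPU)
30 vCPU → host 2 (remaining 2 vCPU)
29 vCPU → host 3 (remaining 3 vCPU)
28 vCPU → host 4 (remaining 4 vCPU)
27 vCPU → host 5 (remaining 5 vCPU)
26 vCPU → host 6 (remaining 6 vCPU)
25 vCPU → host 7 (remaining 7 vCPU)
25 vCPU → host 8 (remaining 7 vCPU)
24 vCPU → host 9 (remaining 8 vCPU)
17 vCPU → host 10 (remaining 15 vCPU)
17 vCPU → host 11 (remaining 15 vCPU)
16 vCPU → host 12 (remaining 16 vCPU)
6 vCPU → host 6 (remaining 0 vCPU)
5 vCPU → host 5 (remaining 0 vCPU)
3 vCPU → host 3 (remaining 0 vCPU)
Final hosts: [31] [30] [29,3] [28] [27,5] [26,6] [25] [25] [24] [17] [17] [16].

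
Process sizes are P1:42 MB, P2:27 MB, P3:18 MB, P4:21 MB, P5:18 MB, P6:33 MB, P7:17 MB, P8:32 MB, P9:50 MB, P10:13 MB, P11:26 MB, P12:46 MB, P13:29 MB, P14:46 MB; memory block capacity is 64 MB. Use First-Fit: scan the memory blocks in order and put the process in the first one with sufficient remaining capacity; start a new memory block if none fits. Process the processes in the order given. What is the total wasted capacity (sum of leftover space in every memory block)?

Put P1 (42 MB) in memory block 1; 22 MB remain.
Put P2 (27 MB) in memory block 2; 37 MB remain.
Put P3 (18 MB) in memory block 1; 4 MB remain.
Put P4 (21 MB) in memory block 2; 16 MB remain.
Put P5 (18 MB) in memory block 3; 46 MB remain.
Put P6 (33 MB) in memory block 3; 13 MB remain.
Put P7 (17 MB) in memory block 4; 47 MB remain.
Put P8 (32 MB) in memory block 4; 15 MB remain.
Put P9 (50 MB) in memory block 5; 14 MB remain.
Put P10 (13 MB) in memory block 2; 3 MB remain.
Put P11 (26 MB) in memory block 6; 38 MB remain.
Put P12 (46 MB) in memory block 7; 18 MB remain.
Put P13 (29 MB) in memory block 6; 9 MB remain.
Put P14 (46 MB) in memory block 8; 18 MB remain.
8 memory blocks × 64 MB = 512 MB; used 418 MB; unused 94 MB.

94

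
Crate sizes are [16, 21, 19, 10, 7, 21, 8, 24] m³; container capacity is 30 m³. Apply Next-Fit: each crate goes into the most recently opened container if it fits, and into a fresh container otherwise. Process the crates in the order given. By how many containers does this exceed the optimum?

1

Next-Fit: [16] [21] [19,10] [7,21] [8] [24] → 6 containers.
Total size 126 m³; any packing needs at least ⌈126/30⌉ = 5 containers.
An optimal packing achieves that bound: [24] [21,8] [21,7] [19,10] [16] → 5 containers.
Excess: 6 − 5 = 1.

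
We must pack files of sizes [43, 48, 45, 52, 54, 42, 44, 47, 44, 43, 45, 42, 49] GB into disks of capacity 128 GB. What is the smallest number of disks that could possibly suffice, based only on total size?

Total size = 43 + 48 + 45 + 52 + 54 + 42 + 44 + 47 + 44 + 43 + 45 + 42 + 49 = 598 GB.
⌈598 / 128⌉ = 5.

5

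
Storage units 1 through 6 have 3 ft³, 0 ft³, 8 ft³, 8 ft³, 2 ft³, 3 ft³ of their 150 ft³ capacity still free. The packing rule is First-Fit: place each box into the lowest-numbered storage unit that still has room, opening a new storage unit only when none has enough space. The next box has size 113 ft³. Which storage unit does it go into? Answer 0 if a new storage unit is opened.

No storage unit has ≥ 113 ft³ free, so a new storage unit is opened.

0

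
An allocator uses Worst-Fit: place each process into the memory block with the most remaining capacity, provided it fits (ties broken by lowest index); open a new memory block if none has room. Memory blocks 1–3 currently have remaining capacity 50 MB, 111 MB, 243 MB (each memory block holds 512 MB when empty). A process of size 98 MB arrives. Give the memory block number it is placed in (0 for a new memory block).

3

Memory blocks with room: memory block 2 (111 MB), memory block 3 (243 MB).
Most room is memory block 3 with 243 MB free.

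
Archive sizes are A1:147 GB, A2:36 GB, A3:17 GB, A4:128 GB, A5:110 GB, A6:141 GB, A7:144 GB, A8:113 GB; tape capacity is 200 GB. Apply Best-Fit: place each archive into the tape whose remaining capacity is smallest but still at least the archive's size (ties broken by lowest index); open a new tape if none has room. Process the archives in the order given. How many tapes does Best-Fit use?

tape 1: place A1 (147 GB), 53 GB left
tape 1: place A2 (36 GB), 17 GB left
tape 1: place A3 (17 GB), 0 GB left
tape 2: place A4 (128 GB), 72 GB left
tape 3: place A5 (110 GB), 90 GB left
tape 4: place A6 (141 GB), 59 GB left
tape 5: place A7 (144 GB), 56 GB left
tape 6: place A8 (113 GB), 87 GB left
Final tapes: [147,36,17] [128] [110] [141] [144] [113].

6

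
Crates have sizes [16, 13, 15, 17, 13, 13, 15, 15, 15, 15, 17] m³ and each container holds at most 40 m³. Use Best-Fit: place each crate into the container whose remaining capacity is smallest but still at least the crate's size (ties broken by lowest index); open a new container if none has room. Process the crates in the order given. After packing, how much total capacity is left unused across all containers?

76

container 1: place 16 m³, 24 m³ left
container 1: place 13 m³, 11 m³ left
container 2: place 15 m³, 25 m³ left
container 2: place 17 m³, 8 m³ left
container 3: place 13 m³, 27 m³ left
container 3: place 13 m³, 14 m³ left
container 4: place 15 m³, 25 m³ left
container 4: place 15 m³, 10 m³ left
container 5: place 15 m³, 25 m³ left
container 5: place 15 m³, 10 m³ left
container 6: place 17 m³, 23 m³ left
6 containers × 40 m³ = 240 m³; used 164 m³; unused 76 m³.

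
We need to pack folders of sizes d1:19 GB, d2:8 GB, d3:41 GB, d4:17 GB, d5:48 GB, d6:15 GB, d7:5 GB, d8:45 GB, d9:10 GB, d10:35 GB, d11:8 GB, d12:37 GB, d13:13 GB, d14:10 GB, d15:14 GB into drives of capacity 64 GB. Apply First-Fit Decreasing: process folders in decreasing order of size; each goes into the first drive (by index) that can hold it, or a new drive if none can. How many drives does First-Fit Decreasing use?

Sorted descending: 48, 45, 41, 37, 35, 19, 17, 15, 14, 13, 10, 10, 8, 8, 5.
48 GB → drive 1 (remaining 16 GB)
45 GB → drive 2 (remaining 19 GB)
41 GB → drive 3 (remaining 23 GB)
37 GB → drive 4 (remaining 27 GB)
35 GB → drive 5 (remaining 29 GB)
19 GB → drive 2 (remaining 0 GB)
17 GB → drive 3 (remaining 6 GB)
15 GB → drive 1 (remaining 1 GB)
14 GB → drive 4 (remaining 13 GB)
13 GB → drive 4 (remaining 0 GB)
10 GB → drive 5 (remaining 19 GB)
10 GB → drive 5 (remaining 9 GB)
8 GB → drive 5 (remaining 1 GB)
8 GB → drive 6 (remaining 56 GB)
5 GB → drive 3 (remaining 1 GB)
Final drives: [48,15] [45,19] [41,17,5] [37,14,13] [35,10,10,8] [8].

6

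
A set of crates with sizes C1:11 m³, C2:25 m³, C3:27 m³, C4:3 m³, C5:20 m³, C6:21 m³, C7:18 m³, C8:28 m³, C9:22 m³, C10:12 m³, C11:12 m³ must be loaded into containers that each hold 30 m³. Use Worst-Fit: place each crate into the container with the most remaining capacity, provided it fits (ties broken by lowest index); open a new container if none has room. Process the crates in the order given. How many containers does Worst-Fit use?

8

C1 (11 m³) → container 1 (remaining 19 m³)
C2 (25 m³) → container 2 (remaining 5 m³)
C3 (27 m³) → container 3 (remaining 3 m³)
C4 (3 m³) → container 1 (remaining 16 m³)
C5 (20 m³) → container 4 (remaining 10 m³)
C6 (21 m³) → container 5 (remaining 9 m³)
C7 (18 m³) → container 6 (remaining 12 m³)
C8 (28 m³) → container 7 (remaining 2 m³)
C9 (22 m³) → container 8 (remaining 8 m³)
C10 (12 m³) → container 1 (remaining 4 m³)
C11 (12 m³) → container 6 (remaining 0 m³)
Final containers: [11,3,12] [25] [27] [20] [21] [18,12] [28] [22].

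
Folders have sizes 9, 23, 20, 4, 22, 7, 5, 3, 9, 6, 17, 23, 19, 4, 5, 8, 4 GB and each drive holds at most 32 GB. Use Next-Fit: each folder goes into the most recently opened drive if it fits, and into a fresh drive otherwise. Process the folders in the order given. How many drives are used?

drive 1: place 9 GB, 23 GB left
drive 1: place 23 GB, 0 GB left
drive 2: place 20 GB, 12 GB left
drive 2: place 4 GB, 8 GB left
drive 3: place 22 GB, 10 GB left
drive 3: place 7 GB, 3 GB left
drive 4: place 5 GB, 27 GB left
drive 4: place 3 GB, 24 GB left
drive 4: place 9 GB, 15 GB left
drive 4: place 6 GB, 9 GB left
drive 5: place 17 GB, 15 GB left
drive 6: place 23 GB, 9 GB left
drive 7: place 19 GB, 13 GB left
drive 7: place 4 GB, 9 GB left
drive 7: place 5 GB, 4 GB left
drive 8: place 8 GB, 24 GB left
drive 8: place 4 GB, 20 GB left
Final drives: [9,23] [20,4] [22,7] [5,3,9,6] [17] [23] [19,4,5] [8,4].

8 drives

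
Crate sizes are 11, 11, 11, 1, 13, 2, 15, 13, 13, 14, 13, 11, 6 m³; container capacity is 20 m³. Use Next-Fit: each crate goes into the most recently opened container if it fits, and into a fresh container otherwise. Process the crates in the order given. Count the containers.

10

11 m³ → container 1 (remaining 9 m³)
11 m³ → container 2 (remaining 9 m³)
11 m³ → container 3 (remaining 9 m³)
1 m³ → container 3 (remaining 8 m³)
13 m³ → container 4 (remaining 7 m³)
2 m³ → container 4 (remaining 5 m³)
15 m³ → container 5 (remaining 5 m³)
13 m³ → container 6 (remaining 7 m³)
13 m³ → container 7 (remaining 7 m³)
14 m³ → container 8 (remaining 6 m³)
13 m³ → container 9 (remaining 7 m³)
11 m³ → container 10 (remaining 9 m³)
6 m³ → container 10 (remaining 3 m³)
Final containers: [11] [11] [11,1] [13,2] [15] [13] [13] [14] [13] [11,6].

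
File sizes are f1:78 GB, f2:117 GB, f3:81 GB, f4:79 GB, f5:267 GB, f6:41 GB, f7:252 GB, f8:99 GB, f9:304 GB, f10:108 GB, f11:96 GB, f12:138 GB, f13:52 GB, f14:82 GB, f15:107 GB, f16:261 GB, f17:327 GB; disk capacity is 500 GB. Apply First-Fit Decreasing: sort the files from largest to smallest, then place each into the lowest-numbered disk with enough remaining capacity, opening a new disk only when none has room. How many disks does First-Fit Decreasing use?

Sorted descending: 327, 304, 267, 261, 252, 138, 117, 108, 107, 99, 96, 82, 81, 79, 78, 52, 41.
327 GB → disk 1 (remaining 173 GB)
304 GB → disk 2 (remaining 196 GB)
267 GB → disk 3 (remaining 233 GB)
261 GB → disk 4 (remaining 239 GB)
252 GB → disk 5 (remaining 248 GB)
138 GB → disk 1 (remaining 35 GB)
117 GB → disk 2 (remaining 79 GB)
108 GB → disk 3 (remaining 125 GB)
107 GB → disk 3 (remaining 18 GB)
99 GB → disk 4 (remaining 140 GB)
96 GB → disk 4 (remaining 44 GB)
82 GB → disk 5 (remaining 166 GB)
81 GB → disk 5 (remaining 85 GB)
79 GB → disk 2 (remaining 0 GB)
78 GB → disk 5 (remaining 7 GB)
52 GB → disk 6 (remaining 448 GB)
41 GB → disk 4 (remaining 3 GB)

6 disks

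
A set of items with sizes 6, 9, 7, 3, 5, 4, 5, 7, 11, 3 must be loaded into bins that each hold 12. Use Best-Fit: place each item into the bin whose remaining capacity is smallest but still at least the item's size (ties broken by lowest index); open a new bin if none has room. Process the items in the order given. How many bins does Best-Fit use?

bin 1: place 6, 6 left
bin 2: place 9, 3 left
bin 3: place 7, 5 left
bin 2: place 3, 0 left
bin 3: place 5, 0 left
bin 1: place 4, 2 left
bin 4: place 5, 7 left
bin 4: place 7, 0 left
bin 5: place 11, 1 left
bin 6: place 3, 9 left

6 bins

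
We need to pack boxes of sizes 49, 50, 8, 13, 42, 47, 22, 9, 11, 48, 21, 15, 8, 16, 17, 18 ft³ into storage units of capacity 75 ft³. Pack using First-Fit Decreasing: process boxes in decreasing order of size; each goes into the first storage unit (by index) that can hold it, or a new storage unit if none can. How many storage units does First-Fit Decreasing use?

6

Sorted descending: 50, 49, 48, 47, 42, 22, 21, 18, 17, 16, 15, 13, 11, 9, 8, 8.
Put 50 ft³ in storage unit 1; 25 ft³ remain.
Put 49 ft³ in storage unit 2; 26 ft³ remain.
Put 48 ft³ in storage unit 3; 27 ft³ remain.
Put 47 ft³ in storage unit 4; 28 ft³ remain.
Put 42 ft³ in storage unit 5; 33 ft³ remain.
Put 22 ft³ in storage unit 1; 3 ft³ remain.
Put 21 ft³ in storage unit 2; 5 ft³ remain.
Put 18 ft³ in storage unit 3; 9 ft³ remain.
Put 17 ft³ in storage unit 4; 11 ft³ remain.
Put 16 ft³ in storage unit 5; 17 ft³ remain.
Put 15 ft³ in storage unit 5; 2 ft³ remain.
Put 13 ft³ in storage unit 6; 62 ft³ remain.
Put 11 ft³ in storage unit 4; 0 ft³ remain.
Put 9 ft³ in storage unit 3; 0 ft³ remain.
Put 8 ft³ in storage unit 6; 54 ft³ remain.
Put 8 ft³ in storage unit 6; 46 ft³ remain.
Final storage units: [50,22] [49,21] [48,18,9] [47,17,11] [42,16,15] [13,8,8].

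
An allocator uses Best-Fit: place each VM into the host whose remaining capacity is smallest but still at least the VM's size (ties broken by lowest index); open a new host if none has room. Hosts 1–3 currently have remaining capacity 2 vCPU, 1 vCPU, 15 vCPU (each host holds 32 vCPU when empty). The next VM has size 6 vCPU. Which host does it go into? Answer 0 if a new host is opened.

3

Hosts with room: host 3 (15 vCPU).
Tightest fit is host 3 with 15 vCPU free.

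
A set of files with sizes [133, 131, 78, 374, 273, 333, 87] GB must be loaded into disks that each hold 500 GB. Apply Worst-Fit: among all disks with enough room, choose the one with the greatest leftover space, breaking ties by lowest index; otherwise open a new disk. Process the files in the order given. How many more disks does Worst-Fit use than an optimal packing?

1

Worst-Fit: [133,131,78] [374] [273,87] [333] → 4 disks.
Total size 1409 GB; any packing needs at least ⌈1409/500⌉ = 3 disks.
An optimal packing achieves that bound: [374,87] [333,133] [273,131,78] → 3 disks.
Excess: 4 − 3 = 1.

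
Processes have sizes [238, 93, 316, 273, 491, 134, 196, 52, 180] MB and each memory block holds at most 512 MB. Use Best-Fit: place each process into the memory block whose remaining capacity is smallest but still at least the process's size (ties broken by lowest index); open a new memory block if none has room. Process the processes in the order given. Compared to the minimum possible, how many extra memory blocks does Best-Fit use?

Best-Fit: [238,93,134] [316,196] [273,52,180] [491] → 4 memory blocks.
Total size 1973 MB; any packing needs at least ⌈1973/512⌉ = 4 memory blocks.
So 4 is already optimal.

0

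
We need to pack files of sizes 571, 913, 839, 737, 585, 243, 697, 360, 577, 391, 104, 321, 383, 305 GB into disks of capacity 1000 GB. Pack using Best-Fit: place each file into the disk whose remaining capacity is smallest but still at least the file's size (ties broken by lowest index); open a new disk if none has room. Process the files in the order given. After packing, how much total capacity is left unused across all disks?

Put 571 GB in disk 1; 429 GB remain.
Put 913 GB in disk 2; 87 GB remain.
Put 839 GB in disk 3; 161 GB remain.
Put 737 GB in disk 4; 263 GB remain.
Put 585 GB in disk 5; 415 GB remain.
Put 243 GB in disk 4; 20 GB remain.
Put 697 GB in disk 6; 303 GB remain.
Put 360 GB in disk 5; 55 GB remain.
Put 577 GB in disk 7; 423 GB remain.
Put 391 GB in disk 7; 32 GB remain.
Put 104 GB in disk 3; 57 GB remain.
Put 321 GB in disk 1; 108 GB remain.
Put 383 GB in disk 8; 617 GB remain.
Put 305 GB in disk 8; 312 GB remain.
8 disks × 1000 GB = 8000 GB; used 7026 GB; unused 974 GB.

974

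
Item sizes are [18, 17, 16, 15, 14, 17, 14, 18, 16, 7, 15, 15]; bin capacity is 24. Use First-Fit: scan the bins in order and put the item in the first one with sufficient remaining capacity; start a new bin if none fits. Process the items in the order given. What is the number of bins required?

18 → bin 1 (remaining 6)
17 → bin 2 (remaining 7)
16 → bin 3 (remaining 8)
15 → bin 4 (remaining 9)
14 → bin 5 (remaining 10)
17 → bin 6 (remaining 7)
14 → bin 7 (remaining 10)
18 → bin 8 (remaining 6)
16 → bin 9 (remaining 8)
7 → bin 2 (remaining 0)
15 → bin 10 (remaining 9)
15 → bin 11 (remaining 9)
Final bins: [18] [17,7] [16] [15] [14] [17] [14] [18] [16] [15] [15].

11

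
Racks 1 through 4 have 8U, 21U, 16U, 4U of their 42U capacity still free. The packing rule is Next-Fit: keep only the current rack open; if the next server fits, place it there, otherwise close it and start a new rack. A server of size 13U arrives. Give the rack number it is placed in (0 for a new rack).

Next-Fit only looks at rack 4, which has 4U free.
13U does not fit, so a new rack is opened.

0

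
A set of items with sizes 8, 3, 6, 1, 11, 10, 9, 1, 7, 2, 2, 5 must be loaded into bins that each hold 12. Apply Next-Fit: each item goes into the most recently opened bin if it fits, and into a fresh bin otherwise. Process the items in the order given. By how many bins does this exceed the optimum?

Next-Fit: [8,3] [6,1] [11] [10] [9,1] [7,2,2] [5] → 7 bins.
Total size 65; any packing needs at least ⌈65/12⌉ = 6 bins.
An optimal packing achieves that bound: [11,1] [10,2] [9,3] [8,2,1] [7,5] [6] → 6 bins.
Excess: 7 − 6 = 1.

1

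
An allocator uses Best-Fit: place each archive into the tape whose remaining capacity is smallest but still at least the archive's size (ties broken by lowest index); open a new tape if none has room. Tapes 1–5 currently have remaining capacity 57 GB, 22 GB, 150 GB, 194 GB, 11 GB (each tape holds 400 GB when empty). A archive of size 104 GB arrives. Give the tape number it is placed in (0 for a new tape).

Tapes with room: tape 3 (150 GB), tape 4 (194 GB).
Tightest fit is tape 3 with 150 GB free.

3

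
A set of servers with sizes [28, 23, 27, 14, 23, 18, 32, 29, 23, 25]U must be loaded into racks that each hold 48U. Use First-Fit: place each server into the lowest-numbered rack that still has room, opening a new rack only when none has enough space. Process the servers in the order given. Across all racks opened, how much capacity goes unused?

rack 1: place 28U, 20U left
rack 2: place 23U, 25U left
rack 3: place 27U, 21U left
rack 1: place 14U, 6U left
rack 2: place 23U, 2U left
rack 3: place 18U, 3U left
rack 4: place 32U, 16U left
rack 5: place 29U, 19U left
rack 6: place 23U, 25U left
rack 6: place 25U, 0U left
6 racks × 48U = 288U; used 242U; unused 46U.

46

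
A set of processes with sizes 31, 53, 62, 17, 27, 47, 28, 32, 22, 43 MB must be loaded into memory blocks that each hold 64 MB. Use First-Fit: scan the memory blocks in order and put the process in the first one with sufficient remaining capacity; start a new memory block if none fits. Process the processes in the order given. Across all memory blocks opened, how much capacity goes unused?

86

31 MB → memory block 1 (remaining 33 MB)
53 MB → memory block 2 (remaining 11 MB)
62 MB → memory block 3 (remaining 2 MB)
17 MB → memory block 1 (remaining 16 MB)
27 MB → memory block 4 (remaining 37 MB)
47 MB → memory block 5 (remaining 17 MB)
28 MB → memory block 4 (remaining 9 MB)
32 MB → memory block 6 (remaining 32 MB)
22 MB → memory block 6 (remaining 10 MB)
43 MB → memory block 7 (remaining 21 MB)
7 memory blocks × 64 MB = 448 MB; used 362 MB; unused 86 MB.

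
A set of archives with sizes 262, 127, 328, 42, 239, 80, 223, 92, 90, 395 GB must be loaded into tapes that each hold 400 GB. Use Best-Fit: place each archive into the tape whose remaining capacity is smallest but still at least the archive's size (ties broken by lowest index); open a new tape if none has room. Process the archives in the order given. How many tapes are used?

6

262 GB → tape 1 (remaining 138 GB)
127 GB → tape 1 (remaining 11 GB)
328 GB → tape 2 (remaining 72 GB)
42 GB → tape 2 (remaining 30 GB)
239 GB → tape 3 (remaining 161 GB)
80 GB → tape 3 (remaining 81 GB)
223 GB → tape 4 (remaining 177 GB)
92 GB → tape 4 (remaining 85 GB)
90 GB → tape 5 (remaining 310 GB)
395 GB → tape 6 (remaining 5 GB)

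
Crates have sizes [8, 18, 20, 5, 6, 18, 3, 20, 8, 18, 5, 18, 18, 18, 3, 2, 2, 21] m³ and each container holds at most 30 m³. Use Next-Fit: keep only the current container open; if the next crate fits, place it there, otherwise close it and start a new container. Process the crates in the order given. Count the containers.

9 containers

8 m³ → container 1 (remaining 22 m³)
18 m³ → container 1 (remaining 4 m³)
20 m³ → container 2 (remaining 10 m³)
5 m³ → container 2 (remaining 5 m³)
6 m³ → container 3 (remaining 24 m³)
18 m³ → container 3 (remaining 6 m³)
3 m³ → container 3 (remaining 3 m³)
20 m³ → container 4 (remaining 10 m³)
8 m³ → container 4 (remaining 2 m³)
18 m³ → container 5 (remaining 12 m³)
5 m³ → container 5 (remaining 7 m³)
18 m³ → container 6 (remaining 12 m³)
18 m³ → container 7 (remaining 12 m³)
18 m³ → container 8 (remaining 12 m³)
3 m³ → container 8 (remaining 9 m³)
2 m³ → container 8 (remaining 7 m³)
2 m³ → container 8 (remaining 5 m³)
21 m³ → container 9 (remaining 9 m³)
Final containers: [8,18] [20,5] [6,18,3] [20,8] [18,5] [18] [18] [18,3,2,2] [21].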